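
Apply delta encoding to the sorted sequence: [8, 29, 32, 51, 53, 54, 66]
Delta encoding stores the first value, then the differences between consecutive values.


First value: 8
Deltas:
  29 - 8 = 21
  32 - 29 = 3
  51 - 32 = 19
  53 - 51 = 2
  54 - 53 = 1
  66 - 54 = 12


Delta encoded: [8, 21, 3, 19, 2, 1, 12]


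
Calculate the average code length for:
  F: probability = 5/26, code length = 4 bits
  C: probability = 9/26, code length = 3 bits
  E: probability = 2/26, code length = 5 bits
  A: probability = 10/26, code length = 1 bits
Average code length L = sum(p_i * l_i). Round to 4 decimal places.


Weighted contributions p_i * l_i:
  F: (5/26) * 4 = 20/26
  C: (9/26) * 3 = 27/26
  E: (2/26) * 5 = 10/26
  A: (10/26) * 1 = 10/26
Sum = (20 + 27 + 10 + 10)/26 = 67/26

L = 67/26 = 2.5769 bits/symbol


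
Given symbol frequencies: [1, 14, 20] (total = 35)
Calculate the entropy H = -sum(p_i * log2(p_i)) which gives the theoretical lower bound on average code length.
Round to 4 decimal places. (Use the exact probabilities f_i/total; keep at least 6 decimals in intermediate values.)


Per-symbol terms -p_i * log2(p_i) with p_i = f_i/35:
  p = 1/35 = 0.028571: log2(p) = -5.129283, -p*log2(p) = 0.146551
  p = 14/35 = 0.400000: log2(p) = -1.321928, -p*log2(p) = 0.528771
  p = 20/35 = 0.571429: log2(p) = -0.807355, -p*log2(p) = 0.461346
H = 0.146551 + 0.528771 + 0.461346 = 1.136668

H = 1.1367 bits/symbol


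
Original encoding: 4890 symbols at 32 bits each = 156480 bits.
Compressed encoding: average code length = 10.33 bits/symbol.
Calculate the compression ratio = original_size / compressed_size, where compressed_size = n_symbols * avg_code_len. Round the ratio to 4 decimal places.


original_size = n_symbols * orig_bits = 4890 * 32 = 156480 bits
compressed_size = n_symbols * avg_code_len = 4890 * 10.33 = 50513.7 bits
ratio = original_size / compressed_size = 156480 / 50513.7 = 3.0978

Compression ratio = 3.0978


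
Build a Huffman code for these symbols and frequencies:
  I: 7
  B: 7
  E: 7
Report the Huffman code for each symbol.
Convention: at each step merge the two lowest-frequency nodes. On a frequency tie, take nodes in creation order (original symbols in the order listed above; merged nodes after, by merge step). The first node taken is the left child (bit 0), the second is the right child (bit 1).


Huffman tree construction:
Step 1: Merge I(7) + B(7) = 14
Step 2: Merge E(7) + (I+B)(14) = 21
Read each symbol's code off the tree from the root (left child = 0, right child = 1).

Codes:
  I: 10 (length 2)
  B: 11 (length 2)
  E: 0 (length 1)
Average code length: 35/21 = 1.6667 bits/symbol


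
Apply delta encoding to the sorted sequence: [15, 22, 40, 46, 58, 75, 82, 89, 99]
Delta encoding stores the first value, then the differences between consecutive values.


First value: 15
Deltas:
  22 - 15 = 7
  40 - 22 = 18
  46 - 40 = 6
  58 - 46 = 12
  75 - 58 = 17
  82 - 75 = 7
  89 - 82 = 7
  99 - 89 = 10


Delta encoded: [15, 7, 18, 6, 12, 17, 7, 7, 10]


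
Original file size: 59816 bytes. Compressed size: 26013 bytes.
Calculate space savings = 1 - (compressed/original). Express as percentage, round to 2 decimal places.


ratio = compressed/original = 26013/59816 = 0.434884
savings = 1 - ratio = 1 - 0.434884 = 0.565116
as a percentage: 0.565116 * 100 = 56.51%

Space savings = 1 - 26013/59816 = 56.51%


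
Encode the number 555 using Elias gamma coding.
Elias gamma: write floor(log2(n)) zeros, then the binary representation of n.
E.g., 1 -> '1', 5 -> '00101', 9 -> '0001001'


num_bits = floor(log2(555)) + 1 = 10
leading_zeros = num_bits - 1 = 9
binary(555) = 1000101011

Elias gamma(555) = '000000000' + '1000101011' = 0000000001000101011 (19 bits)


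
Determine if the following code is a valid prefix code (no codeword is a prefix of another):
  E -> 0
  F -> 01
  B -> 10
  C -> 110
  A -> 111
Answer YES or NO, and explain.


Checking each pair (does one codeword prefix another?):
  E='0' vs F='01': prefix -- VIOLATION

NO -- this is NOT a valid prefix code. E (0) is a prefix of F (01).


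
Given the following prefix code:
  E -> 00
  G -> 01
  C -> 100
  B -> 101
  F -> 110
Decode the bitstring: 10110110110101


Decoding step by step:
Bits 101 -> B
Bits 101 -> B
Bits 101 -> B
Bits 101 -> B
Bits 01 -> G


Decoded message: BBBBG


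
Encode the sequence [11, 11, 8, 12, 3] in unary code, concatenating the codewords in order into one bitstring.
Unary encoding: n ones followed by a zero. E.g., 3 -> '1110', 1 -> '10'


Encode each number as n ones followed by a terminating 0:
  11 -> 111111111110 (12 bits)
  11 -> 111111111110 (12 bits)
  8 -> 111111110 (9 bits)
  12 -> 1111111111110 (13 bits)
  3 -> 1110 (4 bits)
Total length = 12 + 12 + 9 + 13 + 4 = 50 bits.

Unary([11, 11, 8, 12, 3]) = 11111111111011111111111011111111011111111111101110 (50 bits)


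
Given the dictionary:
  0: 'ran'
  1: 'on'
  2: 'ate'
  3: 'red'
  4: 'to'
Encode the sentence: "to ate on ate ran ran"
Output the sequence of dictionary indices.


Look up each word in the dictionary:
  'to' -> 4
  'ate' -> 2
  'on' -> 1
  'ate' -> 2
  'ran' -> 0
  'ran' -> 0

Encoded: [4, 2, 1, 2, 0, 0]


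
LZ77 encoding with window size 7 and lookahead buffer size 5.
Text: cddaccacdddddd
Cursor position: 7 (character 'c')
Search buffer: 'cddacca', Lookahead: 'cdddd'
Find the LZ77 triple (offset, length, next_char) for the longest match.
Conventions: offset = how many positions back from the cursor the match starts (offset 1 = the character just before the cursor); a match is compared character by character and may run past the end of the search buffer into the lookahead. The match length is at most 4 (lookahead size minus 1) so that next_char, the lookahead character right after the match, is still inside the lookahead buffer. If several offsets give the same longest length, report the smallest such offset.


Try each offset into the search buffer:
  offset=1 (pos 6, char 'a'): match length 0
  offset=2 (pos 5, char 'c'): match length 1
  offset=3 (pos 4, char 'c'): match length 1
  offset=4 (pos 3, char 'a'): match length 0
  offset=5 (pos 2, char 'd'): match length 0
  offset=6 (pos 1, char 'd'): match length 0
  offset=7 (pos 0, char 'c'): match length 3
Longest match has length 3 at offset 7.
next_char = character at position 7 + 3 = 10 -> 'd'

Best match: offset=7, length=3 (matching 'cdd' starting at position 0)
LZ77 triple: (7, 3, 'd')


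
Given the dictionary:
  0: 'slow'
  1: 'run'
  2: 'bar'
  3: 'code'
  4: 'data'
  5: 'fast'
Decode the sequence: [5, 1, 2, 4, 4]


Look up each index in the dictionary:
  5 -> 'fast'
  1 -> 'run'
  2 -> 'bar'
  4 -> 'data'
  4 -> 'data'

Decoded: "fast run bar data data"


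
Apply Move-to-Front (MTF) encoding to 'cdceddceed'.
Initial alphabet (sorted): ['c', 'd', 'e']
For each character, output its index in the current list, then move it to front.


MTF encoding:
'c': index 0 in ['c', 'd', 'e'] -> ['c', 'd', 'e']
'd': index 1 in ['c', 'd', 'e'] -> ['d', 'c', 'e']
'c': index 1 in ['d', 'c', 'e'] -> ['c', 'd', 'e']
'e': index 2 in ['c', 'd', 'e'] -> ['e', 'c', 'd']
'd': index 2 in ['e', 'c', 'd'] -> ['d', 'e', 'c']
'd': index 0 in ['d', 'e', 'c'] -> ['d', 'e', 'c']
'c': index 2 in ['d', 'e', 'c'] -> ['c', 'd', 'e']
'e': index 2 in ['c', 'd', 'e'] -> ['e', 'c', 'd']
'e': index 0 in ['e', 'c', 'd'] -> ['e', 'c', 'd']
'd': index 2 in ['e', 'c', 'd'] -> ['d', 'e', 'c']


Output: [0, 1, 1, 2, 2, 0, 2, 2, 0, 2]


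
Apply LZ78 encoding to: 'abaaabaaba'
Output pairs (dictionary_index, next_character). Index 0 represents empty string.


LZ78 encoding steps:
Dictionary: {0: ''}
Step 1: w='' (idx 0), next='a' -> output (0, 'a'), add 'a' as idx 1
Step 2: w='' (idx 0), next='b' -> output (0, 'b'), add 'b' as idx 2
Step 3: w='a' (idx 1), next='a' -> output (1, 'a'), add 'aa' as idx 3
Step 4: w='a' (idx 1), next='b' -> output (1, 'b'), add 'ab' as idx 4
Step 5: w='aa' (idx 3), next='b' -> output (3, 'b'), add 'aab' as idx 5
Step 6: w='a' (idx 1), end of input -> output (1, '')


Encoded: [(0, 'a'), (0, 'b'), (1, 'a'), (1, 'b'), (3, 'b'), (1, '')]


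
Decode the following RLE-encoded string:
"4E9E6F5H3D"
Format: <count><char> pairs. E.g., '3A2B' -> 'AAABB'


Expanding each <count><char> pair:
  4E -> 'EEEE'
  9E -> 'EEEEEEEEE'
  6F -> 'FFFFFF'
  5H -> 'HHHHH'
  3D -> 'DDD'

Decoded = EEEEEEEEEEEEEFFFFFFHHHHHDDD


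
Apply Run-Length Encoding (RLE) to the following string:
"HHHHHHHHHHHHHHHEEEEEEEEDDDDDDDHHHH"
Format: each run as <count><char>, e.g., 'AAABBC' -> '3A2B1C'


Scanning runs left to right:
  i=0: run of 'H' x 15 -> '15H'
  i=15: run of 'E' x 8 -> '8E'
  i=23: run of 'D' x 7 -> '7D'
  i=30: run of 'H' x 4 -> '4H'

RLE = 15H8E7D4H


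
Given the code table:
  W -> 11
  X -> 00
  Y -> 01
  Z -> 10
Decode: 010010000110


Decoding:
01 -> Y
00 -> X
10 -> Z
00 -> X
01 -> Y
10 -> Z


Result: YXZXYZ


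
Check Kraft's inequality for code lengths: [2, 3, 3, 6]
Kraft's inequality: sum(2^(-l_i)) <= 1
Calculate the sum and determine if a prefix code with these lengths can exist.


Sum = 2^(-2) + 2^(-3) + 2^(-3) + 2^(-6)
    = 0.25 + 0.125 + 0.125 + 0.015625
    = 33/64 = 0.515625
Since 0.515625 <= 1, Kraft's inequality IS satisfied.
A prefix code with these lengths CAN exist.

Kraft sum = 0.515625. Satisfied.


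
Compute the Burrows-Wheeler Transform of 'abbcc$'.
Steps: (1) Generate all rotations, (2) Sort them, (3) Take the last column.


Rotations (sorted):
  0: $abbcc -> last char: c
  1: abbcc$ -> last char: $
  2: bbcc$a -> last char: a
  3: bcc$ab -> last char: b
  4: c$abbc -> last char: c
  5: cc$abb -> last char: b


BWT = c$abcb


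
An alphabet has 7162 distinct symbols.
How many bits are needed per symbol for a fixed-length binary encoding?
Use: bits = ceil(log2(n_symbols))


log2(7162) = 12.8061
Bracket: 2^12 = 4096 < 7162 <= 2^13 = 8192
So ceil(log2(7162)) = 13

bits = ceil(log2(7162)) = ceil(12.8061) = 13 bits


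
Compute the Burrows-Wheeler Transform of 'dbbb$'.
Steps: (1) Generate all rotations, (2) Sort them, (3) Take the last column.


Rotations (sorted):
  0: $dbbb -> last char: b
  1: b$dbb -> last char: b
  2: bb$db -> last char: b
  3: bbb$d -> last char: d
  4: dbbb$ -> last char: $


BWT = bbbd$


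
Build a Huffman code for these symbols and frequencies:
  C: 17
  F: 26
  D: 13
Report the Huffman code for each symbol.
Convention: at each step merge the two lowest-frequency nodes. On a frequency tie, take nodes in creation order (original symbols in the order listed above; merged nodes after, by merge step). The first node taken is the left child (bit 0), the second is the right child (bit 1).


Huffman tree construction:
Step 1: Merge D(13) + C(17) = 30
Step 2: Merge F(26) + (D+C)(30) = 56
Read each symbol's code off the tree from the root (left child = 0, right child = 1).

Codes:
  C: 11 (length 2)
  F: 0 (length 1)
  D: 10 (length 2)
Average code length: 86/56 = 1.5357 bits/symbol


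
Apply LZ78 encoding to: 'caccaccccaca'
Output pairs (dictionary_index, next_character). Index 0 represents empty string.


LZ78 encoding steps:
Dictionary: {0: ''}
Step 1: w='' (idx 0), next='c' -> output (0, 'c'), add 'c' as idx 1
Step 2: w='' (idx 0), next='a' -> output (0, 'a'), add 'a' as idx 2
Step 3: w='c' (idx 1), next='c' -> output (1, 'c'), add 'cc' as idx 3
Step 4: w='a' (idx 2), next='c' -> output (2, 'c'), add 'ac' as idx 4
Step 5: w='cc' (idx 3), next='c' -> output (3, 'c'), add 'ccc' as idx 5
Step 6: w='ac' (idx 4), next='a' -> output (4, 'a'), add 'aca' as idx 6


Encoded: [(0, 'c'), (0, 'a'), (1, 'c'), (2, 'c'), (3, 'c'), (4, 'a')]


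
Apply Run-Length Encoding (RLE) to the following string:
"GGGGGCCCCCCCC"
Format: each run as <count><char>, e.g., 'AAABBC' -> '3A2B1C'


Scanning runs left to right:
  i=0: run of 'G' x 5 -> '5G'
  i=5: run of 'C' x 8 -> '8C'

RLE = 5G8C


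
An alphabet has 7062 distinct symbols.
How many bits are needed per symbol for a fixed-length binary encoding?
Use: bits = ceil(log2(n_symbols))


log2(7062) = 12.7859
Bracket: 2^12 = 4096 < 7062 <= 2^13 = 8192
So ceil(log2(7062)) = 13

bits = ceil(log2(7062)) = ceil(12.7859) = 13 bits


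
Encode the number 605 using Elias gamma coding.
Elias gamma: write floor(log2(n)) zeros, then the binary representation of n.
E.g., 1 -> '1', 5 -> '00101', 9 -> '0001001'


num_bits = floor(log2(605)) + 1 = 10
leading_zeros = num_bits - 1 = 9
binary(605) = 1001011101

Elias gamma(605) = '000000000' + '1001011101' = 0000000001001011101 (19 bits)


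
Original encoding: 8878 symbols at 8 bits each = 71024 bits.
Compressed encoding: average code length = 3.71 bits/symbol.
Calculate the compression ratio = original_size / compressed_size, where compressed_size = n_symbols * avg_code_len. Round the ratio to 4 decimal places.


original_size = n_symbols * orig_bits = 8878 * 8 = 71024 bits
compressed_size = n_symbols * avg_code_len = 8878 * 3.71 = 32937.38 bits
ratio = original_size / compressed_size = 71024 / 32937.38 = 2.1563

Compression ratio = 2.1563


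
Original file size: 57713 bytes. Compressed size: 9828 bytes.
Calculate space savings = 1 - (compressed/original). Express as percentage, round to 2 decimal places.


ratio = compressed/original = 9828/57713 = 0.170291
savings = 1 - ratio = 1 - 0.170291 = 0.829709
as a percentage: 0.829709 * 100 = 82.97%

Space savings = 1 - 9828/57713 = 82.97%


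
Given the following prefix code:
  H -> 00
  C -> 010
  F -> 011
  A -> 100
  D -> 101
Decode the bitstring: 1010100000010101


Decoding step by step:
Bits 101 -> D
Bits 010 -> C
Bits 00 -> H
Bits 00 -> H
Bits 010 -> C
Bits 101 -> D


Decoded message: DCHHCD


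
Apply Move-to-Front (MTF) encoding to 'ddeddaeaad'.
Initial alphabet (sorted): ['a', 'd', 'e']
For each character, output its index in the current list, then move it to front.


MTF encoding:
'd': index 1 in ['a', 'd', 'e'] -> ['d', 'a', 'e']
'd': index 0 in ['d', 'a', 'e'] -> ['d', 'a', 'e']
'e': index 2 in ['d', 'a', 'e'] -> ['e', 'd', 'a']
'd': index 1 in ['e', 'd', 'a'] -> ['d', 'e', 'a']
'd': index 0 in ['d', 'e', 'a'] -> ['d', 'e', 'a']
'a': index 2 in ['d', 'e', 'a'] -> ['a', 'd', 'e']
'e': index 2 in ['a', 'd', 'e'] -> ['e', 'a', 'd']
'a': index 1 in ['e', 'a', 'd'] -> ['a', 'e', 'd']
'a': index 0 in ['a', 'e', 'd'] -> ['a', 'e', 'd']
'd': index 2 in ['a', 'e', 'd'] -> ['d', 'a', 'e']


Output: [1, 0, 2, 1, 0, 2, 2, 1, 0, 2]


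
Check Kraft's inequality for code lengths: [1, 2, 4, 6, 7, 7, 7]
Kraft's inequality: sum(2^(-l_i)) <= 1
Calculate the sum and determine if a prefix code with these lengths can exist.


Sum = 2^(-1) + 2^(-2) + 2^(-4) + 2^(-6) + 2^(-7) + 2^(-7) + 2^(-7)
    = 0.5 + 0.25 + 0.0625 + 0.015625 + 0.0078125 + 0.0078125 + 0.0078125
    = 109/128 = 0.8515625
Since 0.8515625 <= 1, Kraft's inequality IS satisfied.
A prefix code with these lengths CAN exist.

Kraft sum = 0.8515625. Satisfied.


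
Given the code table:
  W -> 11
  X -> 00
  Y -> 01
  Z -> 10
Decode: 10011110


Decoding:
10 -> Z
01 -> Y
11 -> W
10 -> Z


Result: ZYWZ


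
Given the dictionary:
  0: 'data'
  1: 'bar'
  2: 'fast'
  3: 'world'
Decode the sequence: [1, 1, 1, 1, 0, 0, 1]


Look up each index in the dictionary:
  1 -> 'bar'
  1 -> 'bar'
  1 -> 'bar'
  1 -> 'bar'
  0 -> 'data'
  0 -> 'data'
  1 -> 'bar'

Decoded: "bar bar bar bar data data bar"


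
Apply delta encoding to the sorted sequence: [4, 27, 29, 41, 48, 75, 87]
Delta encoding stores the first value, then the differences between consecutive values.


First value: 4
Deltas:
  27 - 4 = 23
  29 - 27 = 2
  41 - 29 = 12
  48 - 41 = 7
  75 - 48 = 27
  87 - 75 = 12


Delta encoded: [4, 23, 2, 12, 7, 27, 12]


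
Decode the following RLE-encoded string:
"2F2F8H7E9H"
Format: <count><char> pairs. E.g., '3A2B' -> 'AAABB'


Expanding each <count><char> pair:
  2F -> 'FF'
  2F -> 'FF'
  8H -> 'HHHHHHHH'
  7E -> 'EEEEEEE'
  9H -> 'HHHHHHHHH'

Decoded = FFFFHHHHHHHHEEEEEEEHHHHHHHHH


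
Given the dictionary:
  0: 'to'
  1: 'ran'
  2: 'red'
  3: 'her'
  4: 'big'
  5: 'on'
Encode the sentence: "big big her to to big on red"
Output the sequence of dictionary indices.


Look up each word in the dictionary:
  'big' -> 4
  'big' -> 4
  'her' -> 3
  'to' -> 0
  'to' -> 0
  'big' -> 4
  'on' -> 5
  'red' -> 2

Encoded: [4, 4, 3, 0, 0, 4, 5, 2]


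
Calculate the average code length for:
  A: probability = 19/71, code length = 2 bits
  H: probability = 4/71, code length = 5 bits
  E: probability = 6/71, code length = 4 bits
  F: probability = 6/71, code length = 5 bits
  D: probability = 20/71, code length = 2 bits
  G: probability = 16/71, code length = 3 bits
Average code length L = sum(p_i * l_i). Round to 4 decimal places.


Weighted contributions p_i * l_i:
  A: (19/71) * 2 = 38/71
  H: (4/71) * 5 = 20/71
  E: (6/71) * 4 = 24/71
  F: (6/71) * 5 = 30/71
  D: (20/71) * 2 = 40/71
  G: (16/71) * 3 = 48/71
Sum = (38 + 20 + 24 + 30 + 40 + 48)/71 = 200/71

L = 200/71 = 2.8169 bits/symbol


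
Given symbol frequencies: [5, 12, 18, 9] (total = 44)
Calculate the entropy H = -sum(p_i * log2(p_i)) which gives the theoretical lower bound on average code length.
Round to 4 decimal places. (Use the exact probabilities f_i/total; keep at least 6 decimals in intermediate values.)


Per-symbol terms -p_i * log2(p_i) with p_i = f_i/44:
  p = 5/44 = 0.113636: log2(p) = -3.137504, -p*log2(p) = 0.356534
  p = 12/44 = 0.272727: log2(p) = -1.874469, -p*log2(p) = 0.511219
  p = 18/44 = 0.409091: log2(p) = -1.289507, -p*log2(p) = 0.527525
  p = 9/44 = 0.204545: log2(p) = -2.289507, -p*log2(p) = 0.468308
H = 0.356534 + 0.511219 + 0.527525 + 0.468308 = 1.863586

H = 1.8636 bits/symbol


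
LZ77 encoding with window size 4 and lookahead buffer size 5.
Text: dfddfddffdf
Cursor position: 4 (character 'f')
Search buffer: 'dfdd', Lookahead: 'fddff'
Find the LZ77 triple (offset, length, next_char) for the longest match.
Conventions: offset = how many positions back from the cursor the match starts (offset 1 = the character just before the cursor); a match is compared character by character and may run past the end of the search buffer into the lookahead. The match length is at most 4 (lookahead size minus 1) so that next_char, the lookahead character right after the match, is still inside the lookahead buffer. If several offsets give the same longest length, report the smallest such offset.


Try each offset into the search buffer:
  offset=1 (pos 3, char 'd'): match length 0
  offset=2 (pos 2, char 'd'): match length 0
  offset=3 (pos 1, char 'f'): match length 4
  offset=4 (pos 0, char 'd'): match length 0
Longest match has length 4 at offset 3.
next_char = character at position 4 + 4 = 8 -> 'f'

Best match: offset=3, length=4 (matching 'fddf' starting at position 1)
LZ77 triple: (3, 4, 'f')


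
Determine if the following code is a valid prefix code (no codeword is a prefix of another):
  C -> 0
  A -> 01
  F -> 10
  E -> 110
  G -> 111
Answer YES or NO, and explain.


Checking each pair (does one codeword prefix another?):
  C='0' vs A='01': prefix -- VIOLATION

NO -- this is NOT a valid prefix code. C (0) is a prefix of A (01).


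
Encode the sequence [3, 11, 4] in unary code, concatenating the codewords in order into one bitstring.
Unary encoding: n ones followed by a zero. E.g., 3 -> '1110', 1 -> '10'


Encode each number as n ones followed by a terminating 0:
  3 -> 1110 (4 bits)
  11 -> 111111111110 (12 bits)
  4 -> 11110 (5 bits)
Total length = 4 + 12 + 5 = 21 bits.

Unary([3, 11, 4]) = 111011111111111011110 (21 bits)


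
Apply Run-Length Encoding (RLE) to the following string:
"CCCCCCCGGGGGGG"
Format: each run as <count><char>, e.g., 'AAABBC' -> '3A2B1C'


Scanning runs left to right:
  i=0: run of 'C' x 7 -> '7C'
  i=7: run of 'G' x 7 -> '7G'

RLE = 7C7G


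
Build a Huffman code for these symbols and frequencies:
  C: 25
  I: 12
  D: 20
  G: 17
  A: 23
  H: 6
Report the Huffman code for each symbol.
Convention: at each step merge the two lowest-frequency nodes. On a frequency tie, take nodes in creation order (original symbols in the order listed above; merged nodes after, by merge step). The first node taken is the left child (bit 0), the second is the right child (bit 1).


Huffman tree construction:
Step 1: Merge H(6) + I(12) = 18
Step 2: Merge G(17) + (H+I)(18) = 35
Step 3: Merge D(20) + A(23) = 43
Step 4: Merge C(25) + (G+(H+I))(35) = 60
Step 5: Merge (D+A)(43) + (C+(G+(H+I)))(60) = 103
Read each symbol's code off the tree from the root (left child = 0, right child = 1).

Codes:
  C: 10 (length 2)
  I: 1111 (length 4)
  D: 00 (length 2)
  G: 110 (length 3)
  A: 01 (length 2)
  H: 1110 (length 4)
Average code length: 259/103 = 2.5146 bits/symbol


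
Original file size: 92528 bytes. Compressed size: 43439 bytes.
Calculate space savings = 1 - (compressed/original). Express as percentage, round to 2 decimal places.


ratio = compressed/original = 43439/92528 = 0.469469
savings = 1 - ratio = 1 - 0.469469 = 0.530531
as a percentage: 0.530531 * 100 = 53.05%

Space savings = 1 - 43439/92528 = 53.05%


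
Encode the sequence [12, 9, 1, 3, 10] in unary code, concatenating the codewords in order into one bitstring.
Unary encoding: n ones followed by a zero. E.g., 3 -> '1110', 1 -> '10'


Encode each number as n ones followed by a terminating 0:
  12 -> 1111111111110 (13 bits)
  9 -> 1111111110 (10 bits)
  1 -> 10 (2 bits)
  3 -> 1110 (4 bits)
  10 -> 11111111110 (11 bits)
Total length = 13 + 10 + 2 + 4 + 11 = 40 bits.

Unary([12, 9, 1, 3, 10]) = 1111111111110111111111010111011111111110 (40 bits)


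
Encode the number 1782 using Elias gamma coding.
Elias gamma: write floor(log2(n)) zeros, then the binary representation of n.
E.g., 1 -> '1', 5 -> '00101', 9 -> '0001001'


num_bits = floor(log2(1782)) + 1 = 11
leading_zeros = num_bits - 1 = 10
binary(1782) = 11011110110

Elias gamma(1782) = '0000000000' + '11011110110' = 000000000011011110110 (21 bits)


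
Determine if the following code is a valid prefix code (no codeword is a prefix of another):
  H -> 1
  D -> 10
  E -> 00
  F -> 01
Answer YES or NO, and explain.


Checking each pair (does one codeword prefix another?):
  H='1' vs D='10': prefix -- VIOLATION

NO -- this is NOT a valid prefix code. H (1) is a prefix of D (10).


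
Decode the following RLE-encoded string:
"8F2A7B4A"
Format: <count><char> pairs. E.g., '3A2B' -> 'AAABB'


Expanding each <count><char> pair:
  8F -> 'FFFFFFFF'
  2A -> 'AA'
  7B -> 'BBBBBBB'
  4A -> 'AAAA'

Decoded = FFFFFFFFAABBBBBBBAAAA


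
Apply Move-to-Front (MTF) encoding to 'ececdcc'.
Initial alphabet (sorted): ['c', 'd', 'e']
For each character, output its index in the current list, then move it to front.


MTF encoding:
'e': index 2 in ['c', 'd', 'e'] -> ['e', 'c', 'd']
'c': index 1 in ['e', 'c', 'd'] -> ['c', 'e', 'd']
'e': index 1 in ['c', 'e', 'd'] -> ['e', 'c', 'd']
'c': index 1 in ['e', 'c', 'd'] -> ['c', 'e', 'd']
'd': index 2 in ['c', 'e', 'd'] -> ['d', 'c', 'e']
'c': index 1 in ['d', 'c', 'e'] -> ['c', 'd', 'e']
'c': index 0 in ['c', 'd', 'e'] -> ['c', 'd', 'e']


Output: [2, 1, 1, 1, 2, 1, 0]


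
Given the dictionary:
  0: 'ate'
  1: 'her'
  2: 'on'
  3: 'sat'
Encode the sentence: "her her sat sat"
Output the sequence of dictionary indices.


Look up each word in the dictionary:
  'her' -> 1
  'her' -> 1
  'sat' -> 3
  'sat' -> 3

Encoded: [1, 1, 3, 3]


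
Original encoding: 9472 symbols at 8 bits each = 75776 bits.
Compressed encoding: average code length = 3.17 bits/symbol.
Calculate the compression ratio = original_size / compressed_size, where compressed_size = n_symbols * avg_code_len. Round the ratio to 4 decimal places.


original_size = n_symbols * orig_bits = 9472 * 8 = 75776 bits
compressed_size = n_symbols * avg_code_len = 9472 * 3.17 = 30026.24 bits
ratio = original_size / compressed_size = 75776 / 30026.24 = 2.5237

Compression ratio = 2.5237


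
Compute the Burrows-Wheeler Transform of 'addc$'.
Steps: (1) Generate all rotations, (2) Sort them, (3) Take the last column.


Rotations (sorted):
  0: $addc -> last char: c
  1: addc$ -> last char: $
  2: c$add -> last char: d
  3: dc$ad -> last char: d
  4: ddc$a -> last char: a


BWT = c$dda


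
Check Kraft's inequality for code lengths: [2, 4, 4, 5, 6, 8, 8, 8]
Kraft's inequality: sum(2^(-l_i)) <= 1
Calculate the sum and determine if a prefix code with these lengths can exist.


Sum = 2^(-2) + 2^(-4) + 2^(-4) + 2^(-5) + 2^(-6) + 2^(-8) + 2^(-8) + 2^(-8)
    = 0.25 + 0.0625 + 0.0625 + 0.03125 + 0.015625 + 0.00390625 + 0.00390625 + 0.00390625
    = 111/256 = 0.43359375
Since 0.43359375 <= 1, Kraft's inequality IS satisfied.
A prefix code with these lengths CAN exist.

Kraft sum = 0.43359375. Satisfied.


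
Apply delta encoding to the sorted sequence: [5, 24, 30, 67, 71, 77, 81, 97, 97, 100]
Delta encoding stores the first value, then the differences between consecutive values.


First value: 5
Deltas:
  24 - 5 = 19
  30 - 24 = 6
  67 - 30 = 37
  71 - 67 = 4
  77 - 71 = 6
  81 - 77 = 4
  97 - 81 = 16
  97 - 97 = 0
  100 - 97 = 3


Delta encoded: [5, 19, 6, 37, 4, 6, 4, 16, 0, 3]


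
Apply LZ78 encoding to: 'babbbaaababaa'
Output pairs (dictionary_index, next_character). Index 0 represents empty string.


LZ78 encoding steps:
Dictionary: {0: ''}
Step 1: w='' (idx 0), next='b' -> output (0, 'b'), add 'b' as idx 1
Step 2: w='' (idx 0), next='a' -> output (0, 'a'), add 'a' as idx 2
Step 3: w='b' (idx 1), next='b' -> output (1, 'b'), add 'bb' as idx 3
Step 4: w='b' (idx 1), next='a' -> output (1, 'a'), add 'ba' as idx 4
Step 5: w='a' (idx 2), next='a' -> output (2, 'a'), add 'aa' as idx 5
Step 6: w='ba' (idx 4), next='b' -> output (4, 'b'), add 'bab' as idx 6
Step 7: w='aa' (idx 5), end of input -> output (5, '')


Encoded: [(0, 'b'), (0, 'a'), (1, 'b'), (1, 'a'), (2, 'a'), (4, 'b'), (5, '')]


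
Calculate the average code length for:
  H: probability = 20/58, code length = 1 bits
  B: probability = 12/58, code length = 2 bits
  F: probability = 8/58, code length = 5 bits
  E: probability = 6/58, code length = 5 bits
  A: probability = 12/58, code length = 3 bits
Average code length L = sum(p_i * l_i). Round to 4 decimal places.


Weighted contributions p_i * l_i:
  H: (20/58) * 1 = 20/58
  B: (12/58) * 2 = 24/58
  F: (8/58) * 5 = 40/58
  E: (6/58) * 5 = 30/58
  A: (12/58) * 3 = 36/58
Sum = (20 + 24 + 40 + 30 + 36)/58 = 150/58

L = 150/58 = 2.5862 bits/symbol


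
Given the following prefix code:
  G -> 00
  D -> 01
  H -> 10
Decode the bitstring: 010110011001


Decoding step by step:
Bits 01 -> D
Bits 01 -> D
Bits 10 -> H
Bits 01 -> D
Bits 10 -> H
Bits 01 -> D


Decoded message: DDHDHD


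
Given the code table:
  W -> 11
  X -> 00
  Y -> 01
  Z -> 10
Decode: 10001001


Decoding:
10 -> Z
00 -> X
10 -> Z
01 -> Y


Result: ZXZY


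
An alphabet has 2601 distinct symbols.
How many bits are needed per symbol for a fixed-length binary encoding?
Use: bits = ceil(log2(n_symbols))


log2(2601) = 11.3449
Bracket: 2^11 = 2048 < 2601 <= 2^12 = 4096
So ceil(log2(2601)) = 12

bits = ceil(log2(2601)) = ceil(11.3449) = 12 bits


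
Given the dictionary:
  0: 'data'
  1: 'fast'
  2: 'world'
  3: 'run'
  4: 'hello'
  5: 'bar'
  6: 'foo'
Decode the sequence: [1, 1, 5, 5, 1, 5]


Look up each index in the dictionary:
  1 -> 'fast'
  1 -> 'fast'
  5 -> 'bar'
  5 -> 'bar'
  1 -> 'fast'
  5 -> 'bar'

Decoded: "fast fast bar bar fast bar"


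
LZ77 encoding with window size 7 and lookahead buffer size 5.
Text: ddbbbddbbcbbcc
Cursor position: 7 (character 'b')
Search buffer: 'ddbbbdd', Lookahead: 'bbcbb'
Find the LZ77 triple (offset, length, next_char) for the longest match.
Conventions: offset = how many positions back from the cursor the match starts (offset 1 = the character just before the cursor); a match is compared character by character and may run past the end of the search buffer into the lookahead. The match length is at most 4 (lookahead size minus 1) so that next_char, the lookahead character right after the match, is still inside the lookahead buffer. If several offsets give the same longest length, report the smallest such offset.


Try each offset into the search buffer:
  offset=1 (pos 6, char 'd'): match length 0
  offset=2 (pos 5, char 'd'): match length 0
  offset=3 (pos 4, char 'b'): match length 1
  offset=4 (pos 3, char 'b'): match length 2
  offset=5 (pos 2, char 'b'): match length 2
  offset=6 (pos 1, char 'd'): match length 0
  offset=7 (pos 0, char 'd'): match length 0
Longest match has length 2, found at offsets 4, 5; take the smallest, offset 4.
next_char = character at position 7 + 2 = 9 -> 'c'

Best match: offset=4, length=2 (matching 'bb' starting at position 3)
LZ77 triple: (4, 2, 'c')


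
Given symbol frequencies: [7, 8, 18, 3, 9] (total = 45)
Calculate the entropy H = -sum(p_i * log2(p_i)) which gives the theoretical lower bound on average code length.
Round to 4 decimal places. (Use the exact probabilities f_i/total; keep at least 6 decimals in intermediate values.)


Per-symbol terms -p_i * log2(p_i) with p_i = f_i/45:
  p = 7/45 = 0.155556: log2(p) = -2.684498, -p*log2(p) = 0.417589
  p = 8/45 = 0.177778: log2(p) = -2.491853, -p*log2(p) = 0.442996
  p = 18/45 = 0.400000: log2(p) = -1.321928, -p*log2(p) = 0.528771
  p = 3/45 = 0.066667: log2(p) = -3.906891, -p*log2(p) = 0.260459
  p = 9/45 = 0.200000: log2(p) = -2.321928, -p*log2(p) = 0.464386
H = 0.417589 + 0.442996 + 0.528771 + 0.260459 + 0.464386 = 2.114201

H = 2.1142 bits/symbol


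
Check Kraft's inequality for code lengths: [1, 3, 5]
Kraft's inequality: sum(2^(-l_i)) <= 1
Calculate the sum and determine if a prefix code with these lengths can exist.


Sum = 2^(-1) + 2^(-3) + 2^(-5)
    = 0.5 + 0.125 + 0.03125
    = 21/32 = 0.65625
Since 0.65625 <= 1, Kraft's inequality IS satisfied.
A prefix code with these lengths CAN exist.

Kraft sum = 0.65625. Satisfied.


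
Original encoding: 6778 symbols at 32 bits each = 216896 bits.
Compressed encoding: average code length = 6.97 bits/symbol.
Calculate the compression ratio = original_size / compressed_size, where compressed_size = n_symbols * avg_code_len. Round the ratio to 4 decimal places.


original_size = n_symbols * orig_bits = 6778 * 32 = 216896 bits
compressed_size = n_symbols * avg_code_len = 6778 * 6.97 = 47242.66 bits
ratio = original_size / compressed_size = 216896 / 47242.66 = 4.5911

Compression ratio = 4.5911


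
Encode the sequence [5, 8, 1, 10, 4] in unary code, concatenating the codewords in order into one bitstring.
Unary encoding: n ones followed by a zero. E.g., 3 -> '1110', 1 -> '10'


Encode each number as n ones followed by a terminating 0:
  5 -> 111110 (6 bits)
  8 -> 111111110 (9 bits)
  1 -> 10 (2 bits)
  10 -> 11111111110 (11 bits)
  4 -> 11110 (5 bits)
Total length = 6 + 9 + 2 + 11 + 5 = 33 bits.

Unary([5, 8, 1, 10, 4]) = 111110111111110101111111111011110 (33 bits)


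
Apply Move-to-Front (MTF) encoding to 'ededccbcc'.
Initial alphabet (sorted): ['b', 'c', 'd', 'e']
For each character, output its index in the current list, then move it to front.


MTF encoding:
'e': index 3 in ['b', 'c', 'd', 'e'] -> ['e', 'b', 'c', 'd']
'd': index 3 in ['e', 'b', 'c', 'd'] -> ['d', 'e', 'b', 'c']
'e': index 1 in ['d', 'e', 'b', 'c'] -> ['e', 'd', 'b', 'c']
'd': index 1 in ['e', 'd', 'b', 'c'] -> ['d', 'e', 'b', 'c']
'c': index 3 in ['d', 'e', 'b', 'c'] -> ['c', 'd', 'e', 'b']
'c': index 0 in ['c', 'd', 'e', 'b'] -> ['c', 'd', 'e', 'b']
'b': index 3 in ['c', 'd', 'e', 'b'] -> ['b', 'c', 'd', 'e']
'c': index 1 in ['b', 'c', 'd', 'e'] -> ['c', 'b', 'd', 'e']
'c': index 0 in ['c', 'b', 'd', 'e'] -> ['c', 'b', 'd', 'e']


Output: [3, 3, 1, 1, 3, 0, 3, 1, 0]


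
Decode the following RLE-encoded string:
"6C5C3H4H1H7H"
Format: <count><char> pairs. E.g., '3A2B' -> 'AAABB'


Expanding each <count><char> pair:
  6C -> 'CCCCCC'
  5C -> 'CCCCC'
  3H -> 'HHH'
  4H -> 'HHHH'
  1H -> 'H'
  7H -> 'HHHHHHH'

Decoded = CCCCCCCCCCCHHHHHHHHHHHHHHH


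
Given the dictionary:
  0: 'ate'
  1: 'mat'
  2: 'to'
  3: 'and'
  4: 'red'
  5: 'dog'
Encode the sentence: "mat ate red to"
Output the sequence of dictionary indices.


Look up each word in the dictionary:
  'mat' -> 1
  'ate' -> 0
  'red' -> 4
  'to' -> 2

Encoded: [1, 0, 4, 2]


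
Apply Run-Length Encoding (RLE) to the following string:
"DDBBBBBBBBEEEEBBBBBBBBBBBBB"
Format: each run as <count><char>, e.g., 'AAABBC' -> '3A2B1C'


Scanning runs left to right:
  i=0: run of 'D' x 2 -> '2D'
  i=2: run of 'B' x 8 -> '8B'
  i=10: run of 'E' x 4 -> '4E'
  i=14: run of 'B' x 13 -> '13B'

RLE = 2D8B4E13B


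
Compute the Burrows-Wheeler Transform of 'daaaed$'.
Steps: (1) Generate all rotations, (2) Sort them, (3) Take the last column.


Rotations (sorted):
  0: $daaaed -> last char: d
  1: aaaed$d -> last char: d
  2: aaed$da -> last char: a
  3: aed$daa -> last char: a
  4: d$daaae -> last char: e
  5: daaaed$ -> last char: $
  6: ed$daaa -> last char: a


BWT = ddaae$a


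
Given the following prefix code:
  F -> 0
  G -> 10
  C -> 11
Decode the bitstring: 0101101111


Decoding step by step:
Bits 0 -> F
Bits 10 -> G
Bits 11 -> C
Bits 0 -> F
Bits 11 -> C
Bits 11 -> C


Decoded message: FGCFCC


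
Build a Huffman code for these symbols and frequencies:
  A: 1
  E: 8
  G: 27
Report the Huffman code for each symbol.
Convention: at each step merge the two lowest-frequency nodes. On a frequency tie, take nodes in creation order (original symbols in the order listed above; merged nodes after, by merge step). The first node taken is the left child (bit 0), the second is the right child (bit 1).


Huffman tree construction:
Step 1: Merge A(1) + E(8) = 9
Step 2: Merge (A+E)(9) + G(27) = 36
Read each symbol's code off the tree from the root (left child = 0, right child = 1).

Codes:
  A: 00 (length 2)
  E: 01 (length 2)
  G: 1 (length 1)
Average code length: 45/36 = 1.2500 bits/symbol


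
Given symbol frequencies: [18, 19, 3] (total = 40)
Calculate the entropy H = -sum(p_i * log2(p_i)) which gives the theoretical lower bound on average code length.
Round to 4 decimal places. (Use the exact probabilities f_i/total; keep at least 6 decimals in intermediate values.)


Per-symbol terms -p_i * log2(p_i) with p_i = f_i/40:
  p = 18/40 = 0.450000: log2(p) = -1.152003, -p*log2(p) = 0.518401
  p = 19/40 = 0.475000: log2(p) = -1.074001, -p*log2(p) = 0.510150
  p = 3/40 = 0.075000: log2(p) = -3.736966, -p*log2(p) = 0.280272
H = 0.518401 + 0.510150 + 0.280272 = 1.308823

H = 1.3088 bits/symbol


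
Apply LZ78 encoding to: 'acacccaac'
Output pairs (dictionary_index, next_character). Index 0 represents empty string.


LZ78 encoding steps:
Dictionary: {0: ''}
Step 1: w='' (idx 0), next='a' -> output (0, 'a'), add 'a' as idx 1
Step 2: w='' (idx 0), next='c' -> output (0, 'c'), add 'c' as idx 2
Step 3: w='a' (idx 1), next='c' -> output (1, 'c'), add 'ac' as idx 3
Step 4: w='c' (idx 2), next='c' -> output (2, 'c'), add 'cc' as idx 4
Step 5: w='a' (idx 1), next='a' -> output (1, 'a'), add 'aa' as idx 5
Step 6: w='c' (idx 2), end of input -> output (2, '')


Encoded: [(0, 'a'), (0, 'c'), (1, 'c'), (2, 'c'), (1, 'a'), (2, '')]


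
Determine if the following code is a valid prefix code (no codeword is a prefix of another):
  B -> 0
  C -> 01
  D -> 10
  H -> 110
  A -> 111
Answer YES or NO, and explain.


Checking each pair (does one codeword prefix another?):
  B='0' vs C='01': prefix -- VIOLATION

NO -- this is NOT a valid prefix code. B (0) is a prefix of C (01).


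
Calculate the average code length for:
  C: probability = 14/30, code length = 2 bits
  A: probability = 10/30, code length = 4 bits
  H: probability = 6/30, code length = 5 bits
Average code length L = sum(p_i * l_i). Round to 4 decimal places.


Weighted contributions p_i * l_i:
  C: (14/30) * 2 = 28/30
  A: (10/30) * 4 = 40/30
  H: (6/30) * 5 = 30/30
Sum = (28 + 40 + 30)/30 = 98/30

L = 98/30 = 3.2667 bits/symbol


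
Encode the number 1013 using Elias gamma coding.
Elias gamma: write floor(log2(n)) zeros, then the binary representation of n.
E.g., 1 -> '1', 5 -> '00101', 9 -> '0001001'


num_bits = floor(log2(1013)) + 1 = 10
leading_zeros = num_bits - 1 = 9
binary(1013) = 1111110101

Elias gamma(1013) = '000000000' + '1111110101' = 0000000001111110101 (19 bits)


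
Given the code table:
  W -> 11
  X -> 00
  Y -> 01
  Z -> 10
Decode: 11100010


Decoding:
11 -> W
10 -> Z
00 -> X
10 -> Z


Result: WZXZ


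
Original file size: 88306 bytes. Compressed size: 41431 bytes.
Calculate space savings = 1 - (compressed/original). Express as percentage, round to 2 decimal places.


ratio = compressed/original = 41431/88306 = 0.469175
savings = 1 - ratio = 1 - 0.469175 = 0.530825
as a percentage: 0.530825 * 100 = 53.08%

Space savings = 1 - 41431/88306 = 53.08%


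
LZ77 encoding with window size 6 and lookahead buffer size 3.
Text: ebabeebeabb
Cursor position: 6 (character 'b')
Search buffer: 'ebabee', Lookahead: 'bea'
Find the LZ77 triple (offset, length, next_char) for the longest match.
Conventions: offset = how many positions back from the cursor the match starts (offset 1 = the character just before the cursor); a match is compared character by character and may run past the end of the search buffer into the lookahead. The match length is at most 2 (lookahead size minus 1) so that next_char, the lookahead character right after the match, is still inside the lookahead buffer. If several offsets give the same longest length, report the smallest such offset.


Try each offset into the search buffer:
  offset=1 (pos 5, char 'e'): match length 0
  offset=2 (pos 4, char 'e'): match length 0
  offset=3 (pos 3, char 'b'): match length 2
  offset=4 (pos 2, char 'a'): match length 0
  offset=5 (pos 1, char 'b'): match length 1
  offset=6 (pos 0, char 'e'): match length 0
Longest match has length 2 at offset 3.
next_char = character at position 6 + 2 = 8 -> 'a'

Best match: offset=3, length=2 (matching 'be' starting at position 3)
LZ77 triple: (3, 2, 'a')


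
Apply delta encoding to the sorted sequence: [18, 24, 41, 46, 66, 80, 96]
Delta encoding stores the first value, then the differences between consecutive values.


First value: 18
Deltas:
  24 - 18 = 6
  41 - 24 = 17
  46 - 41 = 5
  66 - 46 = 20
  80 - 66 = 14
  96 - 80 = 16


Delta encoded: [18, 6, 17, 5, 20, 14, 16]


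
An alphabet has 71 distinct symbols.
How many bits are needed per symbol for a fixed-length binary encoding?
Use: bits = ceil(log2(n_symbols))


log2(71) = 6.1497
Bracket: 2^6 = 64 < 71 <= 2^7 = 128
So ceil(log2(71)) = 7

bits = ceil(log2(71)) = ceil(6.1497) = 7 bits


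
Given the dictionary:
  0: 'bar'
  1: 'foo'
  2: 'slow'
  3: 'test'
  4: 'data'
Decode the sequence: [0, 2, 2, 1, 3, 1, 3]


Look up each index in the dictionary:
  0 -> 'bar'
  2 -> 'slow'
  2 -> 'slow'
  1 -> 'foo'
  3 -> 'test'
  1 -> 'foo'
  3 -> 'test'

Decoded: "bar slow slow foo test foo test"


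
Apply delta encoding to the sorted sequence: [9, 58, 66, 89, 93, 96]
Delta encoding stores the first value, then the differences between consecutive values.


First value: 9
Deltas:
  58 - 9 = 49
  66 - 58 = 8
  89 - 66 = 23
  93 - 89 = 4
  96 - 93 = 3


Delta encoded: [9, 49, 8, 23, 4, 3]


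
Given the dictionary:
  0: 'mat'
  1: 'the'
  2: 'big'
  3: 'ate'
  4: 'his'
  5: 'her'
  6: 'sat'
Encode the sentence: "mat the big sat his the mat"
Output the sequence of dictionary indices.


Look up each word in the dictionary:
  'mat' -> 0
  'the' -> 1
  'big' -> 2
  'sat' -> 6
  'his' -> 4
  'the' -> 1
  'mat' -> 0

Encoded: [0, 1, 2, 6, 4, 1, 0]


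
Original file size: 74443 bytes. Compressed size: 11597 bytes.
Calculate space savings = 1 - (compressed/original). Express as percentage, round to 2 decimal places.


ratio = compressed/original = 11597/74443 = 0.155784
savings = 1 - ratio = 1 - 0.155784 = 0.844216
as a percentage: 0.844216 * 100 = 84.42%

Space savings = 1 - 11597/74443 = 84.42%


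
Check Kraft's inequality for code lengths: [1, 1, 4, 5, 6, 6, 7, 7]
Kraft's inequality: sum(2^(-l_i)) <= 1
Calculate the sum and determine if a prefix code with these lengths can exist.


Sum = 2^(-1) + 2^(-1) + 2^(-4) + 2^(-5) + 2^(-6) + 2^(-6) + 2^(-7) + 2^(-7)
    = 0.5 + 0.5 + 0.0625 + 0.03125 + 0.015625 + 0.015625 + 0.0078125 + 0.0078125
    = 146/128 = 1.140625
Since 1.140625 > 1, Kraft's inequality is NOT satisfied.
A prefix code with these lengths CANNOT exist.

Kraft sum = 1.140625. Not satisfied.
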